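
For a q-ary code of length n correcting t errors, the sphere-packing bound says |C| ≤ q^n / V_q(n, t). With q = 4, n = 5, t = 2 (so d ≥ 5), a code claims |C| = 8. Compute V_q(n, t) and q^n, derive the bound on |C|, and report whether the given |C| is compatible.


V_q(n, t) = 106, q^n = 1024, Hamming bound = 9, |C| = 8 ≤ bound (satisfied).

Step 1: Compute V_q(n, t) = Σ_{j=0}^2 C(n, j) (q−1)^j.
  j = 0: C(5,0)·(3)^0 = 1·1 = 1.
  j = 1: C(5,1)·(3)^1 = 5·3 = 15.
  j = 2: C(5,2)·(3)^2 = 10·9 = 90.
  V_q(n, t) = 1 + 15 + 90 = 106.
Step 2: q^n = 4^5 = 1024.
Step 3: Hamming bound ⌊q^n / V_q(n,t)⌋ = ⌊1024/106⌋ = 9.
Step 4: Compare |C| = 8 to 9: satisfied.
The claimed |C| lies below the Hamming bound.


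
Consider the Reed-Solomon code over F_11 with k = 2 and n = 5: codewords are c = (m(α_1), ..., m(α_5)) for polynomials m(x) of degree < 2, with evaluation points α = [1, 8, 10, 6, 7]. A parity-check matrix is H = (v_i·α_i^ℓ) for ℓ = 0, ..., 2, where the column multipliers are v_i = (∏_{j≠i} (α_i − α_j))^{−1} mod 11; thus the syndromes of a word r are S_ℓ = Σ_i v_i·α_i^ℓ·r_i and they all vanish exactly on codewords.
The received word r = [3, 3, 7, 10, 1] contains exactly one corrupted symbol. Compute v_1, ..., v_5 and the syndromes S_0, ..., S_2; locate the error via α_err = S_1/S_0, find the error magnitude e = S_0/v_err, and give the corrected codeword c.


S = (4, 4, 4), error at position 1, error magnitude e = 3, c = [0, 3, 7, 10, 1].

Step 1: column multipliers v_i = (∏_{j≠i}(α_i − α_j))^{−1} mod 11.
  i = 1 (α = 1): (1−8)(1−10)(1−6)(1−7) = (−7)·(−9)·(−5)·(−6) = 1890 ≡ 9, so v_1 = 9^{−1} = 5 (mod 11).
  i = 2 (α = 8): (8−1)(8−10)(8−6)(8−7) = 7·(−2)·2·1 = −28 ≡ 5, so v_2 = 5^{−1} = 9 (mod 11).
  i = 3 (α = 10): (10−1)(10−8)(10−6)(10−7) = 9·2·4·3 = 216 ≡ 7, so v_3 = 7^{−1} = 8 (mod 11).
  i = 4 (α = 6): (6−1)(6−8)(6−10)(6−7) = 5·(−2)·(−4)·(−1) = −40 ≡ 4, so v_4 = 4^{−1} = 3 (mod 11).
  i = 5 (α = 7): (7−1)(7−8)(7−10)(7−6) = 6·(−1)·(−3)·1 = 18 ≡ 7, so v_5 = 7^{−1} = 8 (mod 11).
  v = [5, 9, 8, 3, 8].
Step 2: syndromes of r = [3, 3, 7, 10, 1] (all sums mod 11).
  S_0 = Σ v_i r_i = 5·3 + 9·3 + 8·7 + 3·10 + 8·1 = 136 ≡ 4.
  S_1 = Σ v_i α_i r_i = 5·1·3 + 9·8·3 + 8·10·7 + 3·6·10 + 8·7·1 = 1027 ≡ 4.
  α_i^2 mod 11 = [1, 9, 1, 3, 5].
  S_2 = Σ v_i α_i^2 r_i = 5·1·3 + 9·9·3 + 8·1·7 + 3·3·10 + 8·5·1 = 444 ≡ 4.
  S = (4, 4, 4) ≠ 0, so r is not a codeword (an error is present).
Step 3: locate the error. For a single error e at position i, S_ℓ = v_i·e·α_i^ℓ, so α_err = S_1/S_0.
  S_0^{−1} = 4^{−1} = 3 (mod 11), so α_err = 4·3 = 12 ≡ 1 = α_1. Error position i = 1.
  Consistency check: S_2/S_1 = 4·3 = 12 ≡ 1 = α_err ✓ (single-error assumption holds).
Step 4: error magnitude e = S_0/v_1 = S_0·∏_{j≠1}(α_1 − α_j) = 4·9 = 36 ≡ 3 (mod 11).
Step 5: correct position 1: c_1 = r_1 − e = 3 − 3 ≡ 0 (mod 11). Hence c = [0, 3, 7, 10, 1].
  Check: interpolating c through the α_i gives m(x) = 9 + 2·x (degree < 2) with m(α_i) = c_i for every i, so c is indeed a codeword.


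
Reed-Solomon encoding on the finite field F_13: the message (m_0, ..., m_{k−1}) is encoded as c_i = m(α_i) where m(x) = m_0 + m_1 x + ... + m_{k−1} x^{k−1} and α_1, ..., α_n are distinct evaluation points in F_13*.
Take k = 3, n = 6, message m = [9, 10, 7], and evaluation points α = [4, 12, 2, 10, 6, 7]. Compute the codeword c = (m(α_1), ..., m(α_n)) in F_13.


c = [5, 6, 5, 3, 9, 6]

Message polynomial: m(x) = 9 + 10·x + 7·x^2 (mod 13).
For each evaluation point α_i, compute m(α_i) mod 13:
  α_1 = 4: Horner steps 7 → 12 → 5, so m(4) = 5.
  α_2 = 12: Horner steps 7 → 3 → 6, so m(12) = 6.
  α_3 = 2: Horner steps 7 → 11 → 5, so m(2) = 5.
  α_4 = 10: Horner steps 7 → 2 → 3, so m(10) = 3.
  α_5 = 6: Horner steps 7 → 0 → 9, so m(6) = 9.
  α_6 = 7: Horner steps 7 → 7 → 6, so m(7) = 6.
Codeword c = [5, 6, 5, 3, 9, 6] ∈ F_13^6.


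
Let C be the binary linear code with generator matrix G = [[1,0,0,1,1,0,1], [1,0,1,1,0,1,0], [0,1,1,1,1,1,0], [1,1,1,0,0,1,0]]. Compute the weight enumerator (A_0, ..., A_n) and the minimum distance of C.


Weight distribution: A_0 = 1, A_1 = 1, A_2 = 1, A_3 = 4, A_4 = 5, A_5 = 3, A_6 = 1. Minimum distance d = 1.

Enumerate all 2^4 = 16 messages m ∈ F_2^4.
For each, compute codeword c = mG in F_2^7, then tally its weight.
  m = 0000 → c = 0000000, weight = 0.
  m = 1000 → c = 1001101, weight = 4.
  m = 0100 → c = 1011010, weight = 4.
  m = 1100 → c = 0010111, weight = 4.
  m = 0010 → c = 0111110, weight = 5.
  m = 1010 → c = 1110011, weight = 5.
  m = 0110 → c = 1100100, weight = 3.
  m = 1110 → c = 0101001, weight = 3.
  m = 0001 → c = 1110010, weight = 4.
  m = 1001 → c = 0111111, weight = 6.
  m = 0101 → c = 0101000, weight = 2.
  m = 1101 → c = 1100101, weight = 4.
  m = 0011 → c = 1001100, weight = 3.
  m = 1011 → c = 0000001, weight = 1.
  m = 0111 → c = 0010110, weight = 3.
  m = 1111 → c = 1011011, weight = 5.
Tally weights:
  weight 0: 1 codewords.
  weight 1: 1 codewords.
  weight 2: 1 codewords.
  weight 3: 4 codewords.
  weight 4: 5 codewords.
  weight 5: 3 codewords.
  weight 6: 1 codewords.
Minimum distance d = smallest w > 0 with A_w > 0 = 1.
Sanity: Σ A_w = 16 = 2^4 = 16 ✓.


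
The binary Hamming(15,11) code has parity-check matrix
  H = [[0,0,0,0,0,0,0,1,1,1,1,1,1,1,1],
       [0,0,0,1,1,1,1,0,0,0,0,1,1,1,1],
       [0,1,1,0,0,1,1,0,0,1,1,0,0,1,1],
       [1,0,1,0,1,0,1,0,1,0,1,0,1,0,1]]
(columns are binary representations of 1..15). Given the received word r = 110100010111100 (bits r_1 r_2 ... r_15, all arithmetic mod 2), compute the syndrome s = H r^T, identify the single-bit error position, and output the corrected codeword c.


s = (1, 1, 1, 1)^T, error position = 15, corrected codeword c = 110100010111101

Compute s = H r^T mod 2 one row at a time:
  s_1 = 1 + 0 + 1 + 1 + 1 + 1 + 0 + 0 = 5 ≡ 1 (mod 2).
  s_2 = 1 + 0 + 0 + 0 + 1 + 1 + 0 + 0 = 3 ≡ 1 (mod 2).
  s_3 = 1 + 0 + 0 + 0 + 1 + 1 + 0 + 0 = 3 ≡ 1 (mod 2).
  s_4 = 1 + 0 + 0 + 0 + 0 + 1 + 1 + 0 = 3 ≡ 1 (mod 2).
s = (1, 1, 1, 1)^T — this equals column 15 of H (binary 1111), so error is at position 15.
Correct: flip bit 15 of r = 110100010111100 to get c = 110100010111101.


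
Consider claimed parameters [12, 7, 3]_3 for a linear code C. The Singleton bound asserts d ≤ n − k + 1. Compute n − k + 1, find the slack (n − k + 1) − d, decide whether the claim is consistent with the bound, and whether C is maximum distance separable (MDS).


Singleton RHS = n − k + 1 = 6, slack = 3, bound satisfied, not MDS.

Singleton bound: d ≤ n − k + 1.
Here n = 12, k = 7, so n − k + 1 = 6.
Given d = 3, check d ≤ 6: YES.
Slack = (n − k + 1) − d = 3.
The code is NOT MDS (slack = 3 > 0).
Description: the claimed parameters are [12, 7, 3]_3; such a code would be non-MDS.


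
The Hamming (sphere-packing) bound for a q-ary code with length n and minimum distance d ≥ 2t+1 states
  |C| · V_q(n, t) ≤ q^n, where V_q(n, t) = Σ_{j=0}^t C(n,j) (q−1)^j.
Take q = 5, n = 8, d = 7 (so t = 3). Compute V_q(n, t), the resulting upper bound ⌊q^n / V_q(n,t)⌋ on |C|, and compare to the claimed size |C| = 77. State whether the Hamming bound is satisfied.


V_q(n, t) = 4065, q^n = 390625, Hamming bound = 96, |C| = 77 ≤ bound (satisfied).

Step 1: Compute V_q(n, t) = Σ_{j=0}^3 C(n, j) (q−1)^j.
  j = 0: C(8,0)·(4)^0 = 1·1 = 1.
  j = 1: C(8,1)·(4)^1 = 8·4 = 32.
  j = 2: C(8,2)·(4)^2 = 28·16 = 448.
  j = 3: C(8,3)·(4)^3 = 56·64 = 3584.
  V_q(n, t) = 1 + 32 + 448 + 3584 = 4065.
Step 2: q^n = 5^8 = 390625.
Step 3: Hamming bound ⌊q^n / V_q(n,t)⌋ = ⌊390625/4065⌋ = 96.
Step 4: Compare |C| = 77 to 96: satisfied.
The claimed |C| lies below the Hamming bound.


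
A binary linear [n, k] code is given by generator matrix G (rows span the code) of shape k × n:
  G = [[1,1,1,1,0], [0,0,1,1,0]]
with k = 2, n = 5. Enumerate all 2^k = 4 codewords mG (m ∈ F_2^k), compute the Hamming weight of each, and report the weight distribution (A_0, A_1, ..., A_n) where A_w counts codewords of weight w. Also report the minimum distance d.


Weight distribution: A_0 = 1, A_2 = 2, A_4 = 1. Minimum distance d = 2.

Enumerate all 2^2 = 4 messages m ∈ F_2^2.
For each, compute codeword c = mG in F_2^5, then tally its weight.
  m = 00 → c = 00000, weight = 0.
  m = 10 → c = 11110, weight = 4.
  m = 01 → c = 00110, weight = 2.
  m = 11 → c = 11000, weight = 2.
Tally weights:
  weight 0: 1 codewords.
  weight 2: 2 codewords.
  weight 4: 1 codewords.
Minimum distance d = smallest w > 0 with A_w > 0 = 2.
Sanity: Σ A_w = 4 = 2^2 = 4 ✓.


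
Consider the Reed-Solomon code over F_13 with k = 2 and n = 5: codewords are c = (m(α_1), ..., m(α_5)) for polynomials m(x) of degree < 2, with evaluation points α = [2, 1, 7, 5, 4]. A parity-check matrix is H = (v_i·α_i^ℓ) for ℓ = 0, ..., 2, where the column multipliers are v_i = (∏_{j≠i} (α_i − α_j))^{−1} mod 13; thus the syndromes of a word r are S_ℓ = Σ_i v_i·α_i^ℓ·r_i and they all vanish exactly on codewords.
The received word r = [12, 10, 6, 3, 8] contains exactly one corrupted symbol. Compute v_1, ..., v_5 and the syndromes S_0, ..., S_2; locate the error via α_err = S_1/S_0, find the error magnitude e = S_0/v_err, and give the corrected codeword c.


S = (8, 3, 6), error at position 1, error magnitude e = 7, c = [5, 10, 6, 3, 8].

Step 1: column multipliers v_i = (∏_{j≠i}(α_i − α_j))^{−1} mod 13.
  i = 1 (α = 2): (2−1)(2−7)(2−5)(2−4) = 1·(−5)·(−3)·(−2) = −30 ≡ 9, so v_1 = 9^{−1} = 3 (mod 13).
  i = 2 (α = 1): (1−2)(1−7)(1−5)(1−4) = (−1)·(−6)·(−4)·(−3) = 72 ≡ 7, so v_2 = 7^{−1} = 2 (mod 13).
  i = 3 (α = 7): (7−2)(7−1)(7−5)(7−4) = 5·6·2·3 = 180 ≡ 11, so v_3 = 11^{−1} = 6 (mod 13).
  i = 4 (α = 5): (5−2)(5−1)(5−7)(5−4) = 3·4·(−2)·1 = −24 ≡ 2, so v_4 = 2^{−1} = 7 (mod 13).
  i = 5 (α = 4): (4−2)(4−1)(4−7)(4−5) = 2·3·(−3)·(−1) = 18 ≡ 5, so v_5 = 5^{−1} = 8 (mod 13).
  v = [3, 2, 6, 7, 8].
Step 2: syndromes of r = [12, 10, 6, 3, 8] (all sums mod 13).
  S_0 = Σ v_i r_i = 3·12 + 2·10 + 6·6 + 7·3 + 8·8 = 177 ≡ 8.
  S_1 = Σ v_i α_i r_i = 3·2·12 + 2·1·10 + 6·7·6 + 7·5·3 + 8·4·8 = 705 ≡ 3.
  α_i^2 mod 13 = [4, 1, 10, 12, 3].
  S_2 = Σ v_i α_i^2 r_i = 3·4·12 + 2·1·10 + 6·10·6 + 7·12·3 + 8·3·8 = 968 ≡ 6.
  S = (8, 3, 6) ≠ 0, so r is not a codeword (an error is present).
Step 3: locate the error. For a single error e at position i, S_ℓ = v_i·e·α_i^ℓ, so α_err = S_1/S_0.
  S_0^{−1} = 8^{−1} = 5 (mod 13), so α_err = 3·5 = 15 ≡ 2 = α_1. Error position i = 1.
  Consistency check: S_2/S_1 = 6·9 = 54 ≡ 2 = α_err ✓ (single-error assumption holds).
Step 4: error magnitude e = S_0/v_1 = S_0·∏_{j≠1}(α_1 − α_j) = 8·9 = 72 ≡ 7 (mod 13).
Step 5: correct position 1: c_1 = r_1 − e = 12 − 7 ≡ 5 (mod 13). Hence c = [5, 10, 6, 3, 8].
  Check: interpolating c through the α_i gives m(x) = 2 + 8·x (degree < 2) with m(α_i) = c_i for every i, so c is indeed a codeword.


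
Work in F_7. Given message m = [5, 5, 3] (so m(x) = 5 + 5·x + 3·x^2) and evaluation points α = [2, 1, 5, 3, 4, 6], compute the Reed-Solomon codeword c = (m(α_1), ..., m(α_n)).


c = [6, 6, 0, 5, 3, 3]

Message polynomial: m(x) = 5 + 5·x + 3·x^2 (mod 7).
For each evaluation point α_i, compute m(α_i) mod 7:
  α_1 = 2: Horner steps 3 → 4 → 6, so m(2) = 6.
  α_2 = 1: Horner steps 3 → 1 → 6, so m(1) = 6.
  α_3 = 5: Horner steps 3 → 6 → 0, so m(5) = 0.
  α_4 = 3: Horner steps 3 → 0 → 5, so m(3) = 5.
  α_5 = 4: Horner steps 3 → 3 → 3, so m(4) = 3.
  α_6 = 6: Horner steps 3 → 2 → 3, so m(6) = 3.
Codeword c = [6, 6, 0, 5, 3, 3] ∈ F_7^6.


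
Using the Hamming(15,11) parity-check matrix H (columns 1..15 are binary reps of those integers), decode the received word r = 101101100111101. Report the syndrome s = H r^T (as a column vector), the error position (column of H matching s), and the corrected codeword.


s = (1, 0, 0, 0)^T, error position = 8, corrected codeword c = 101101110111101

Compute s = H r^T mod 2 one row at a time:
  s_1 = 0 + 0 + 1 + 1 + 1 + 1 + 0 + 1 = 5 ≡ 1 (mod 2).
  s_2 = 1 + 0 + 1 + 1 + 1 + 1 + 0 + 1 = 6 ≡ 0 (mod 2).
  s_3 = 0 + 1 + 1 + 1 + 1 + 1 + 0 + 1 = 6 ≡ 0 (mod 2).
  s_4 = 1 + 1 + 0 + 1 + 0 + 1 + 1 + 1 = 6 ≡ 0 (mod 2).
s = (1, 0, 0, 0)^T — this equals column 8 of H (binary 1000), so error is at position 8.
Correct: flip bit 8 of r = 101101100111101 to get c = 101101110111101.


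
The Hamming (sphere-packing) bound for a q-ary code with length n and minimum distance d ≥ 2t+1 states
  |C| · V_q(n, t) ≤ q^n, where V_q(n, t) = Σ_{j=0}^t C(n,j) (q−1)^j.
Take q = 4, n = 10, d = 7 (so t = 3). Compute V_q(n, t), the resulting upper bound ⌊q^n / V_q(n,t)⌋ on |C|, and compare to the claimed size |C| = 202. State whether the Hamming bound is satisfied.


V_q(n, t) = 3676, q^n = 1048576, Hamming bound = 285, |C| = 202 ≤ bound (satisfied).

Step 1: Compute V_q(n, t) = Σ_{j=0}^3 C(n, j) (q−1)^j.
  j = 0: C(10,0)·(3)^0 = 1·1 = 1.
  j = 1: C(10,1)·(3)^1 = 10·3 = 30.
  j = 2: C(10,2)·(3)^2 = 45·9 = 405.
  j = 3: C(10,3)·(3)^3 = 120·27 = 3240.
  V_q(n, t) = 1 + 30 + 405 + 3240 = 3676.
Step 2: q^n = 4^10 = 1048576.
Step 3: Hamming bound ⌊q^n / V_q(n,t)⌋ = ⌊1048576/3676⌋ = 285.
Step 4: Compare |C| = 202 to 285: satisfied.
The claimed |C| lies below the Hamming bound.


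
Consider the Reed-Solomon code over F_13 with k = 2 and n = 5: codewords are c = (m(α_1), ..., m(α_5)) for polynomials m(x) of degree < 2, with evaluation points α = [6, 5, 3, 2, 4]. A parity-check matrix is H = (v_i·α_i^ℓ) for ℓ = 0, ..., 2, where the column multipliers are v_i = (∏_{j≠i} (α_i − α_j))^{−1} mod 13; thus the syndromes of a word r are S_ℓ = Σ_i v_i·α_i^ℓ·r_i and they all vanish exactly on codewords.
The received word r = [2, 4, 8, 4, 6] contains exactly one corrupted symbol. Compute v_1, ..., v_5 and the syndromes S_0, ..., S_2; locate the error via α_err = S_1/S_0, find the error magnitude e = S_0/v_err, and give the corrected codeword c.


S = (3, 6, 12), error at position 4, error magnitude e = 7, c = [2, 4, 8, 10, 6].

Step 1: column multipliers v_i = (∏_{j≠i}(α_i − α_j))^{−1} mod 13.
  i = 1 (α = 6): (6−5)(6−3)(6−2)(6−4) = 1·3·4·2 = 24 ≡ 11, so v_1 = 11^{−1} = 6 (mod 13).
  i = 2 (α = 5): (5−6)(5−3)(5−2)(5−4) = (−1)·2·3·1 = −6 ≡ 7, so v_2 = 7^{−1} = 2 (mod 13).
  i = 3 (α = 3): (3−6)(3−5)(3−2)(3−4) = (−3)·(−2)·1·(−1) = −6 ≡ 7, so v_3 = 7^{−1} = 2 (mod 13).
  i = 4 (α = 2): (2−6)(2−5)(2−3)(2−4) = (−4)·(−3)·(−1)·(−2) = 24 ≡ 11, so v_4 = 11^{−1} = 6 (mod 13).
  i = 5 (α = 4): (4−6)(4−5)(4−3)(4−2) = (−2)·(−1)·1·2 = 4 ≡ 4, so v_5 = 4^{−1} = 10 (mod 13).
  v = [6, 2, 2, 6, 10].
Step 2: syndromes of r = [2, 4, 8, 4, 6] (all sums mod 13).
  S_0 = Σ v_i r_i = 6·2 + 2·4 + 2·8 + 6·4 + 10·6 = 120 ≡ 3.
  S_1 = Σ v_i α_i r_i = 6·6·2 + 2·5·4 + 2·3·8 + 6·2·4 + 10·4·6 = 448 ≡ 6.
  α_i^2 mod 13 = [10, 12, 9, 4, 3].
  S_2 = Σ v_i α_i^2 r_i = 6·10·2 + 2·12·4 + 2·9·8 + 6·4·4 + 10·3·6 = 636 ≡ 12.
  S = (3, 6, 12) ≠ 0, so r is not a codeword (an error is present).
Step 3: locate the error. For a single error e at position i, S_ℓ = v_i·e·α_i^ℓ, so α_err = S_1/S_0.
  S_0^{−1} = 3^{−1} = 9 (mod 13), so α_err = 6·9 = 54 ≡ 2 = α_4. Error position i = 4.
  Consistency check: S_2/S_1 = 12·11 = 132 ≡ 2 = α_err ✓ (single-error assumption holds).
Step 4: error magnitude e = S_0/v_4 = S_0·∏_{j≠4}(α_4 − α_j) = 3·11 = 33 ≡ 7 (mod 13).
Step 5: correct position 4: c_4 = r_4 − e = 4 − 7 ≡ 10 (mod 13). Hence c = [2, 4, 8, 10, 6].
  Check: interpolating c through the α_i gives m(x) = 1 + 11·x (degree < 2) with m(α_i) = c_i for every i, so c is indeed a codeword.


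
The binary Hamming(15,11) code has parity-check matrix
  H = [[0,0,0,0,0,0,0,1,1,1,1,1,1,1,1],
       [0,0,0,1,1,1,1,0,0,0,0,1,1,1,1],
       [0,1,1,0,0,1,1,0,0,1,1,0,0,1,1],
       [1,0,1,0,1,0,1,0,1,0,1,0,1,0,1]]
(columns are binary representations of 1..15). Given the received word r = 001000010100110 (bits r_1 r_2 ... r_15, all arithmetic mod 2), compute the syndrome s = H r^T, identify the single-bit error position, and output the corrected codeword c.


s = (0, 0, 1, 0)^T, error position = 2, corrected codeword c = 011000010100110

Compute s = H r^T mod 2 one row at a time:
  s_1 = 1 + 0 + 1 + 0 + 0 + 1 + 1 + 0 = 4 ≡ 0 (mod 2).
  s_2 = 0 + 0 + 0 + 0 + 0 + 1 + 1 + 0 = 2 ≡ 0 (mod 2).
  s_3 = 0 + 1 + 0 + 0 + 1 + 0 + 1 + 0 = 3 ≡ 1 (mod 2).
  s_4 = 0 + 1 + 0 + 0 + 0 + 0 + 1 + 0 = 2 ≡ 0 (mod 2).
s = (0, 0, 1, 0)^T — this equals column 2 of H (binary 0010), so error is at position 2.
Correct: flip bit 2 of r = 001000010100110 to get c = 011000010100110.


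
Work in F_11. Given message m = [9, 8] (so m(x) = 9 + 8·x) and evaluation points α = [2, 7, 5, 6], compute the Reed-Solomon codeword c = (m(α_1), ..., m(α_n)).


c = [3, 10, 5, 2]

Message polynomial: m(x) = 9 + 8·x (mod 11).
For each evaluation point α_i, compute m(α_i) mod 11:
  α_1 = 2: Horner steps 8 → 3, so m(2) = 3.
  α_2 = 7: Horner steps 8 → 10, so m(7) = 10.
  α_3 = 5: Horner steps 8 → 5, so m(5) = 5.
  α_4 = 6: Horner steps 8 → 2, so m(6) = 2.
Codeword c = [3, 10, 5, 2] ∈ F_11^4.


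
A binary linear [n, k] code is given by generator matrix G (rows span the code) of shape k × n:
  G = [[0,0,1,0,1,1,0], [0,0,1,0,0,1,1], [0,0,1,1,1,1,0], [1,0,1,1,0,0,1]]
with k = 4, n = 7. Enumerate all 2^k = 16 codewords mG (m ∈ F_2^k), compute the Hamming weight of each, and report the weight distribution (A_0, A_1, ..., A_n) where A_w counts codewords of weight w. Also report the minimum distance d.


Weight distribution: A_0 = 1, A_1 = 1, A_2 = 2, A_3 = 6, A_4 = 5, A_5 = 1. Minimum distance d = 1.

Enumerate all 2^4 = 16 messages m ∈ F_2^4.
For each, compute codeword c = mG in F_2^7, then tally its weight.
  m = 0000 → c = 0000000, weight = 0.
  m = 1000 → c = 0010110, weight = 3.
  m = 0100 → c = 0010011, weight = 3.
  m = 1100 → c = 0000101, weight = 2.
  m = 0010 → c = 0011110, weight = 4.
  m = 1010 → c = 0001000, weight = 1.
  m = 0110 → c = 0001101, weight = 3.
  m = 1110 → c = 0011011, weight = 4.
  m = 0001 → c = 1011001, weight = 4.
  m = 1001 → c = 1001111, weight = 5.
  m = 0101 → c = 1001010, weight = 3.
  m = 1101 → c = 1011100, weight = 4.
  m = 0011 → c = 1000111, weight = 4.
  m = 1011 → c = 1010001, weight = 3.
  m = 0111 → c = 1010100, weight = 3.
  m = 1111 → c = 1000010, weight = 2.
Tally weights:
  weight 0: 1 codewords.
  weight 1: 1 codewords.
  weight 2: 2 codewords.
  weight 3: 6 codewords.
  weight 4: 5 codewords.
  weight 5: 1 codewords.
Minimum distance d = smallest w > 0 with A_w > 0 = 1.
Sanity: Σ A_w = 16 = 2^4 = 16 ✓.


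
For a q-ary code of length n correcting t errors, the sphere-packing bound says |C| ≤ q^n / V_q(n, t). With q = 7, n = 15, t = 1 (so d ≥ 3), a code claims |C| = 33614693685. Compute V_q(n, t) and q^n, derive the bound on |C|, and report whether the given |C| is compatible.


V_q(n, t) = 91, q^n = 4747561509943, Hamming bound = 52171005603, |C| = 33614693685 ≤ bound (satisfied).

Step 1: Compute V_q(n, t) = Σ_{j=0}^1 C(n, j) (q−1)^j.
  j = 0: C(15,0)·(6)^0 = 1·1 = 1.
  j = 1: C(15,1)·(6)^1 = 15·6 = 90.
  V_q(n, t) = 1 + 90 = 91.
Step 2: q^n = 7^15 = 4747561509943.
Step 3: Hamming bound ⌊q^n / V_q(n,t)⌋ = ⌊4747561509943/91⌋ = 52171005603.
Step 4: Compare |C| = 33614693685 to 52171005603: satisfied.
The claimed |C| lies below the Hamming bound.


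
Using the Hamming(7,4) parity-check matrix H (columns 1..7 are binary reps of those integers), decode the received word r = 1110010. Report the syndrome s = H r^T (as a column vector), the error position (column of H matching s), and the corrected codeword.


s = (1, 1, 0)^T, error position = 6, corrected codeword c = 1110000

Compute s = H r^T mod 2 one row at a time:
  s_1 = 0 + 0 + 1 + 0 = 1 ≡ 1 (mod 2).
  s_2 = 1 + 1 + 1 + 0 = 3 ≡ 1 (mod 2).
  s_3 = 1 + 1 + 0 + 0 = 2 ≡ 0 (mod 2).
s = (1, 1, 0)^T — this equals column 6 of H (binary 110), so error is at position 6.
Correct: flip bit 6 of r = 1110010 to get c = 1110000.


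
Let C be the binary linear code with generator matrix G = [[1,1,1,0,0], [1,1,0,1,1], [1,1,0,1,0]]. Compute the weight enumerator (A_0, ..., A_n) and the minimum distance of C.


Weight distribution: A_0 = 1, A_1 = 1, A_2 = 1, A_3 = 3, A_4 = 2. Minimum distance d = 1.

Enumerate all 2^3 = 8 messages m ∈ F_2^3.
For each, compute codeword c = mG in F_2^5, then tally its weight.
  m = 000 → c = 00000, weight = 0.
  m = 100 → c = 11100, weight = 3.
  m = 010 → c = 11011, weight = 4.
  m = 110 → c = 00111, weight = 3.
  m = 001 → c = 11010, weight = 3.
  m = 101 → c = 00110, weight = 2.
  m = 011 → c = 00001, weight = 1.
  m = 111 → c = 11101, weight = 4.
Tally weights:
  weight 0: 1 codewords.
  weight 1: 1 codewords.
  weight 2: 1 codewords.
  weight 3: 3 codewords.
  weight 4: 2 codewords.
Minimum distance d = smallest w > 0 with A_w > 0 = 1.
Sanity: Σ A_w = 8 = 2^3 = 8 ✓.


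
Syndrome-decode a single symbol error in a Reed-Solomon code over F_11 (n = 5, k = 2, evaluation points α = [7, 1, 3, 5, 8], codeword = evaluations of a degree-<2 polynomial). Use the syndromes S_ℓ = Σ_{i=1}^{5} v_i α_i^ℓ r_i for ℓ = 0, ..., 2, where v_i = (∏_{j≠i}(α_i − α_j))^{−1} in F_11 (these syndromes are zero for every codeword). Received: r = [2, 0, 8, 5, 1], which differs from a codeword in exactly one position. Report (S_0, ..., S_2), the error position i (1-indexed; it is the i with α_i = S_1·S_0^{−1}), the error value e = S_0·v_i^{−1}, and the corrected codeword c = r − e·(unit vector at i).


S = (1, 8, 9), error at position 5, error magnitude e = 6, c = [2, 0, 8, 5, 6].

Step 1: column multipliers v_i = (∏_{j≠i}(α_i − α_j))^{−1} mod 11.
  i = 1 (α = 7): (7−1)(7−3)(7−5)(7−8) = 6·4·2·(−1) = −48 ≡ 7, so v_1 = 7^{−1} = 8 (mod 11).
  i = 2 (α = 1): (1−7)(1−3)(1−5)(1−8) = (−6)·(−2)·(−4)·(−7) = 336 ≡ 6, so v_2 = 6^{−1} = 2 (mod 11).
  i = 3 (α = 3): (3−7)(3−1)(3−5)(3−8) = (−4)·2·(−2)·(−5) = −80 ≡ 8, so v_3 = 8^{−1} = 7 (mod 11).
  i = 4 (α = 5): (5−7)(5−1)(5−3)(5−8) = (−2)·4·2·(−3) = 48 ≡ 4, so v_4 = 4^{−1} = 3 (mod 11).
  i = 5 (α = 8): (8−7)(8−1)(8−3)(8−5) = 1·7·5·3 = 105 ≡ 6, so v_5 = 6^{−1} = 2 (mod 11).
  v = [8, 2, 7, 3, 2].
Step 2: syndromes of r = [2, 0, 8, 5, 1] (all sums mod 11).
  S_0 = Σ v_i r_i = 8·2 + 2·0 + 7·8 + 3·5 + 2·1 = 89 ≡ 1.
  S_1 = Σ v_i α_i r_i = 8·7·2 + 2·1·0 + 7·3·8 + 3·5·5 + 2·8·1 = 371 ≡ 8.
  α_i^2 mod 11 = [5, 1, 9, 3, 9].
  S_2 = Σ v_i α_i^2 r_i = 8·5·2 + 2·1·0 + 7·9·8 + 3·3·5 + 2·9·1 = 647 ≡ 9.
  S = (1, 8, 9) ≠ 0, so r is not a codeword (an error is present).
Step 3: locate the error. For a single error e at position i, S_ℓ = v_i·e·α_i^ℓ, so α_err = S_1/S_0.
  S_0^{−1} = 1^{−1} = 1 (mod 11), so α_err = 8·1 = 8 ≡ 8 = α_5. Error position i = 5.
  Consistency check: S_2/S_1 = 9·7 = 63 ≡ 8 = α_err ✓ (single-error assumption holds).
Step 4: error magnitude e = S_0/v_5 = S_0·∏_{j≠5}(α_5 − α_j) = 1·6 = 6 ≡ 6 (mod 11).
Step 5: correct position 5: c_5 = r_5 − e = 1 − 6 ≡ 6 (mod 11). Hence c = [2, 0, 8, 5, 6].
  Check: interpolating c through the α_i gives m(x) = 7 + 4·x (degree < 2) with m(α_i) = c_i for every i, so c is indeed a codeword.


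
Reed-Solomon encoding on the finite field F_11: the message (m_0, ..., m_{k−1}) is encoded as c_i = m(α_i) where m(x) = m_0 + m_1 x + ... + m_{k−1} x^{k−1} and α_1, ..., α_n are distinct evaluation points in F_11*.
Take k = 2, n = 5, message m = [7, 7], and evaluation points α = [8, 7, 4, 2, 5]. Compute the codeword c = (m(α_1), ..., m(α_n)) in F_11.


c = [8, 1, 2, 10, 9]

Message polynomial: m(x) = 7 + 7·x (mod 11).
For each evaluation point α_i, compute m(α_i) mod 11:
  α_1 = 8: Horner steps 7 → 8, so m(8) = 8.
  α_2 = 7: Horner steps 7 → 1, so m(7) = 1.
  α_3 = 4: Horner steps 7 → 2, so m(4) = 2.
  α_4 = 2: Horner steps 7 → 10, so m(2) = 10.
  α_5 = 5: Horner steps 7 → 9, so m(5) = 9.
Codeword c = [8, 1, 2, 10, 9] ∈ F_11^5.


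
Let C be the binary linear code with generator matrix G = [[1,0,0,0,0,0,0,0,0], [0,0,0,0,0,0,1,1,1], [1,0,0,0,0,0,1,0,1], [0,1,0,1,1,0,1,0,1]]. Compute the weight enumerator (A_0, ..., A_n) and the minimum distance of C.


Weight distribution: A_0 = 1, A_1 = 2, A_2 = 2, A_3 = 3, A_4 = 3, A_5 = 2, A_6 = 2, A_7 = 1. Minimum distance d = 1.

Enumerate all 2^4 = 16 messages m ∈ F_2^4.
For each, compute codeword c = mG in F_2^9, then tally its weight.
  m = 0000 → c = 000000000, weight = 0.
  m = 1000 → c = 100000000, weight = 1.
  m = 0100 → c = 000000111, weight = 3.
  m = 1100 → c = 100000111, weight = 4.
  m = 0010 → c = 100000101, weight = 3.
  m = 1010 → c = 000000101, weight = 2.
  m = 0110 → c = 100000010, weight = 2.
  m = 1110 → c = 000000010, weight = 1.
  m = 0001 → c = 010110101, weight = 5.
  m = 1001 → c = 110110101, weight = 6.
  m = 0101 → c = 010110010, weight = 4.
  m = 1101 → c = 110110010, weight = 5.
  m = 0011 → c = 110110000, weight = 4.
  m = 1011 → c = 010110000, weight = 3.
  m = 0111 → c = 110110111, weight = 7.
  m = 1111 → c = 010110111, weight = 6.
Tally weights:
  weight 0: 1 codewords.
  weight 1: 2 codewords.
  weight 2: 2 codewords.
  weight 3: 3 codewords.
  weight 4: 3 codewords.
  weight 5: 2 codewords.
  weight 6: 2 codewords.
  weight 7: 1 codewords.
Minimum distance d = smallest w > 0 with A_w > 0 = 1.
Sanity: Σ A_w = 16 = 2^4 = 16 ✓.


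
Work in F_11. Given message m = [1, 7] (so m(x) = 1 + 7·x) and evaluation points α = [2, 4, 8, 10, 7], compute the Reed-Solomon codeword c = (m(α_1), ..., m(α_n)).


c = [4, 7, 2, 5, 6]

Message polynomial: m(x) = 1 + 7·x (mod 11).
For each evaluation point α_i, compute m(α_i) mod 11:
  α_1 = 2: Horner steps 7 → 4, so m(2) = 4.
  α_2 = 4: Horner steps 7 → 7, so m(4) = 7.
  α_3 = 8: Horner steps 7 → 2, so m(8) = 2.
  α_4 = 10: Horner steps 7 → 5, so m(10) = 5.
  α_5 = 7: Horner steps 7 → 6, so m(7) = 6.
Codeword c = [4, 7, 2, 5, 6] ∈ F_11^5.


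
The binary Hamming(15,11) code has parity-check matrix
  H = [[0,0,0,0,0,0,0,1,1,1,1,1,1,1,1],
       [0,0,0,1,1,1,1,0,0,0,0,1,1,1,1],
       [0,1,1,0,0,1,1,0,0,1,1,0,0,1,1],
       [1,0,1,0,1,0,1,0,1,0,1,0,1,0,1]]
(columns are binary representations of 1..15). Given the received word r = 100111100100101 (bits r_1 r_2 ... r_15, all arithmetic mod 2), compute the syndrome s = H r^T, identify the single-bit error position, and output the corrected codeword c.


s = (1, 0, 0, 1)^T, error position = 9, corrected codeword c = 100111101100101

Compute s = H r^T mod 2 one row at a time:
  s_1 = 0 + 0 + 1 + 0 + 0 + 1 + 0 + 1 = 3 ≡ 1 (mod 2).
  s_2 = 1 + 1 + 1 + 1 + 0 + 1 + 0 + 1 = 6 ≡ 0 (mod 2).
  s_3 = 0 + 0 + 1 + 1 + 1 + 0 + 0 + 1 = 4 ≡ 0 (mod 2).
  s_4 = 1 + 0 + 1 + 1 + 0 + 0 + 1 + 1 = 5 ≡ 1 (mod 2).
s = (1, 0, 0, 1)^T — this equals column 9 of H (binary 1001), so error is at position 9.
Correct: flip bit 9 of r = 100111100100101 to get c = 100111101100101.


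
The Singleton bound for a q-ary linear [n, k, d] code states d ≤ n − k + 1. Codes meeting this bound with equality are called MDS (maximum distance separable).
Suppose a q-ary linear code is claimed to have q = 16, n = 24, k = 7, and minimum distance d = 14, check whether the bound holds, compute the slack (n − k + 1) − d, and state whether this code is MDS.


Singleton RHS = n − k + 1 = 18, slack = 4, bound satisfied, not MDS.

Singleton bound: d ≤ n − k + 1.
Here n = 24, k = 7, so n − k + 1 = 18.
Given d = 14, check d ≤ 18: YES.
Slack = (n − k + 1) − d = 4.
The code is NOT MDS (slack = 4 > 0).
Description: the claimed parameters are [24, 7, 14]_16; such a code would be non-MDS.


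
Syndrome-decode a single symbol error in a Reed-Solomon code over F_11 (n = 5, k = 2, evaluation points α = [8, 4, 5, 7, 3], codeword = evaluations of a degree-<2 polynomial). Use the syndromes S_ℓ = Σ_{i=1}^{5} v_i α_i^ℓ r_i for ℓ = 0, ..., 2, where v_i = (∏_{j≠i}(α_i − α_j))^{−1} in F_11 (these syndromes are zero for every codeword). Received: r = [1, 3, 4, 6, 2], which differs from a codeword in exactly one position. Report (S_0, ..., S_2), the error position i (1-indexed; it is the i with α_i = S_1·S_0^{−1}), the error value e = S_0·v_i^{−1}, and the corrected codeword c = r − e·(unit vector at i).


S = (1, 8, 9), error at position 1, error magnitude e = 5, c = [7, 3, 4, 6, 2].

Step 1: column multipliers v_i = (∏_{j≠i}(α_i − α_j))^{−1} mod 11.
  i = 1 (α = 8): (8−4)(8−5)(8−7)(8−3) = 4·3·1·5 = 60 ≡ 5, so v_1 = 5^{−1} = 9 (mod 11).
  i = 2 (α = 4): (4−8)(4−5)(4−7)(4−3) = (−4)·(−1)·(−3)·1 = −12 ≡ 10, so v_2 = 10^{−1} = 10 (mod 11).
  i = 3 (α = 5): (5−8)(5−4)(5−7)(5−3) = (−3)·1·(−2)·2 = 12 ≡ 1, so v_3 = 1^{−1} = 1 (mod 11).
  i = 4 (α = 7): (7−8)(7−4)(7−5)(7−3) = (−1)·3·2·4 = −24 ≡ 9, so v_4 = 9^{−1} = 5 (mod 11).
  i = 5 (α = 3): (3−8)(3−4)(3−5)(3−7) = (−5)·(−1)·(−2)·(−4) = 40 ≡ 7, so v_5 = 7^{−1} = 8 (mod 11).
  v = [9, 10, 1, 5, 8].
Step 2: syndromes of r = [1, 3, 4, 6, 2] (all sums mod 11).
  S_0 = Σ v_i r_i = 9·1 + 10·3 + 1·4 + 5·6 + 8·2 = 89 ≡ 1.
  S_1 = Σ v_i α_i r_i = 9·8·1 + 10·4·3 + 1·5·4 + 5·7·6 + 8·3·2 = 470 ≡ 8.
  α_i^2 mod 11 = [9, 5, 3, 5, 9].
  S_2 = Σ v_i α_i^2 r_i = 9·9·1 + 10·5·3 + 1·3·4 + 5·5·6 + 8·9·2 = 537 ≡ 9.
  S = (1, 8, 9) ≠ 0, so r is not a codeword (an error is present).
Step 3: locate the error. For a single error e at position i, S_ℓ = v_i·e·α_i^ℓ, so α_err = S_1/S_0.
  S_0^{−1} = 1^{−1} = 1 (mod 11), so α_err = 8·1 = 8 ≡ 8 = α_1. Error position i = 1.
  Consistency check: S_2/S_1 = 9·7 = 63 ≡ 8 = α_err ✓ (single-error assumption holds).
Step 4: error magnitude e = S_0/v_1 = S_0·∏_{j≠1}(α_1 − α_j) = 1·5 = 5 ≡ 5 (mod 11).
Step 5: correct position 1: c_1 = r_1 − e = 1 − 5 ≡ 7 (mod 11). Hence c = [7, 3, 4, 6, 2].
  Check: interpolating c through the α_i gives m(x) = 10 + 1·x (degree < 2) with m(α_i) = c_i for every i, so c is indeed a codeword.


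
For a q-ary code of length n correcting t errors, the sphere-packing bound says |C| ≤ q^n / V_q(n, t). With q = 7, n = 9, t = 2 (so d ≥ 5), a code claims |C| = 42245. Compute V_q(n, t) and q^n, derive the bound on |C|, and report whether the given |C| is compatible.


V_q(n, t) = 1351, q^n = 40353607, Hamming bound = 29869, |C| = 42245 > bound (violated).

Step 1: Compute V_q(n, t) = Σ_{j=0}^2 C(n, j) (q−1)^j.
  j = 0: C(9,0)·(6)^0 = 1·1 = 1.
  j = 1: C(9,1)·(6)^1 = 9·6 = 54.
  j = 2: C(9,2)·(6)^2 = 36·36 = 1296.
  V_q(n, t) = 1 + 54 + 1296 = 1351.
Step 2: q^n = 7^9 = 40353607.
Step 3: Hamming bound ⌊q^n / V_q(n,t)⌋ = ⌊40353607/1351⌋ = 29869.
Step 4: Compare |C| = 42245 to 29869: violated.
The claimed |C| lies above the Hamming bound, so no 7-ary code of length 9 with d ≥ 5 can have 42245 codewords.


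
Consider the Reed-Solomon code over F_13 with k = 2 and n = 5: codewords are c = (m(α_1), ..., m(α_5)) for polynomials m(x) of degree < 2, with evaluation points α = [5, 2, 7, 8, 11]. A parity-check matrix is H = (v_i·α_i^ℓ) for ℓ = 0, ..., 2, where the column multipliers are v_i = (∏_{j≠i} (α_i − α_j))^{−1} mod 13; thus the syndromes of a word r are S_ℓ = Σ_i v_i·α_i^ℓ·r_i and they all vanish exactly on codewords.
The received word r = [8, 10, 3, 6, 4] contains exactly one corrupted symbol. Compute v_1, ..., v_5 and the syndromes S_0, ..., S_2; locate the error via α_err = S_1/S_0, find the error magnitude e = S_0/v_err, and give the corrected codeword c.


S = (5, 9, 11), error at position 3, error magnitude e = 5, c = [8, 10, 11, 6, 4].

Step 1: column multipliers v_i = (∏_{j≠i}(α_i − α_j))^{−1} mod 13.
  i = 1 (α = 5): (5−2)(5−7)(5−8)(5−11) = 3·(−2)·(−3)·(−6) = −108 ≡ 9, so v_1 = 9^{−1} = 3 (mod 13).
  i = 2 (α = 2): (2−5)(2−7)(2−8)(2−11) = (−3)·(−5)·(−6)·(−9) = 810 ≡ 4, so v_2 = 4^{−1} = 10 (mod 13).
  i = 3 (α = 7): (7−5)(7−2)(7−8)(7−11) = 2·5·(−1)·(−4) = 40 ≡ 1, so v_3 = 1^{−1} = 1 (mod 13).
  i = 4 (α = 8): (8−5)(8−2)(8−7)(8−11) = 3·6·1·(−3) = −54 ≡ 11, so v_4 = 11^{−1} = 6 (mod 13).
  i = 5 (α = 11): (11−5)(11−2)(11−7)(11−8) = 6·9·4·3 = 648 ≡ 11, so v_5 = 11^{−1} = 6 (mod 13).
  v = [3, 10, 1, 6, 6].
Step 2: syndromes of r = [8, 10, 3, 6, 4] (all sums mod 13).
  S_0 = Σ v_i r_i = 3·8 + 10·10 + 1·3 + 6·6 + 6·4 = 187 ≡ 5.
  S_1 = Σ v_i α_i r_i = 3·5·8 + 10·2·10 + 1·7·3 + 6·8·6 + 6·11·4 = 893 ≡ 9.
  α_i^2 mod 13 = [12, 4, 10, 12, 4].
  S_2 = Σ v_i α_i^2 r_i = 3·12·8 + 10·4·10 + 1·10·3 + 6·12·6 + 6·4·4 = 1246 ≡ 11.
  S = (5, 9, 11) ≠ 0, so r is not a codeword (an error is present).
Step 3: locate the error. For a single error e at position i, S_ℓ = v_i·e·α_i^ℓ, so α_err = S_1/S_0.
  S_0^{−1} = 5^{−1} = 8 (mod 13), so α_err = 9·8 = 72 ≡ 7 = α_3. Error position i = 3.
  Consistency check: S_2/S_1 = 11·3 = 33 ≡ 7 = α_err ✓ (single-error assumption holds).
Step 4: error magnitude e = S_0/v_3 = S_0·∏_{j≠3}(α_3 − α_j) = 5·1 = 5 ≡ 5 (mod 13).
Step 5: correct position 3: c_3 = r_3 − e = 3 − 5 ≡ 11 (mod 13). Hence c = [8, 10, 11, 6, 4].
  Check: interpolating c through the α_i gives m(x) = 7 + 8·x (degree < 2) with m(α_i) = c_i for every i, so c is indeed a codeword.


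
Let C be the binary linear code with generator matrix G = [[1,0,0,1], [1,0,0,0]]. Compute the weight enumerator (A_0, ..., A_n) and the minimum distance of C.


Weight distribution: A_0 = 1, A_1 = 2, A_2 = 1. Minimum distance d = 1.

Enumerate all 2^2 = 4 messages m ∈ F_2^2.
For each, compute codeword c = mG in F_2^4, then tally its weight.
  m = 00 → c = 0000, weight = 0.
  m = 10 → c = 1001, weight = 2.
  m = 01 → c = 1000, weight = 1.
  m = 11 → c = 0001, weight = 1.
Tally weights:
  weight 0: 1 codewords.
  weight 1: 2 codewords.
  weight 2: 1 codewords.
Minimum distance d = smallest w > 0 with A_w > 0 = 1.
Sanity: Σ A_w = 4 = 2^2 = 4 ✓.


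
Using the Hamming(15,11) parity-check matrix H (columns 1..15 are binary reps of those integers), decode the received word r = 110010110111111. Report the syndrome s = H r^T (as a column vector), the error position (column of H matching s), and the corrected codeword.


s = (1, 0, 0, 0)^T, error position = 8, corrected codeword c = 110010100111111

Compute s = H r^T mod 2 one row at a time:
  s_1 = 1 + 0 + 1 + 1 + 1 + 1 + 1 + 1 = 7 ≡ 1 (mod 2).
  s_2 = 0 + 1 + 0 + 1 + 1 + 1 + 1 + 1 = 6 ≡ 0 (mod 2).
  s_3 = 1 + 0 + 0 + 1 + 1 + 1 + 1 + 1 = 6 ≡ 0 (mod 2).
  s_4 = 1 + 0 + 1 + 1 + 0 + 1 + 1 + 1 = 6 ≡ 0 (mod 2).
s = (1, 0, 0, 0)^T — this equals column 8 of H (binary 1000), so error is at position 8.
Correct: flip bit 8 of r = 110010110111111 to get c = 110010100111111.


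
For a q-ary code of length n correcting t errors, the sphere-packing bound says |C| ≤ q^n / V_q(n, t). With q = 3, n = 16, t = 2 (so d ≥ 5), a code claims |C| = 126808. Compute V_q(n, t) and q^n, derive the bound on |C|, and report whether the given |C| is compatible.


V_q(n, t) = 513, q^n = 43046721, Hamming bound = 83911, |C| = 126808 > bound (violated).

Step 1: Compute V_q(n, t) = Σ_{j=0}^2 C(n, j) (q−1)^j.
  j = 0: C(16,0)·(2)^0 = 1·1 = 1.
  j = 1: C(16,1)·(2)^1 = 16·2 = 32.
  j = 2: C(16,2)·(2)^2 = 120·4 = 480.
  V_q(n, t) = 1 + 32 + 480 = 513.
Step 2: q^n = 3^16 = 43046721.
Step 3: Hamming bound ⌊q^n / V_q(n,t)⌋ = ⌊43046721/513⌋ = 83911.
Step 4: Compare |C| = 126808 to 83911: violated.
The claimed |C| lies above the Hamming bound, so no 3-ary code of length 16 with d ≥ 5 can have 126808 codewords.


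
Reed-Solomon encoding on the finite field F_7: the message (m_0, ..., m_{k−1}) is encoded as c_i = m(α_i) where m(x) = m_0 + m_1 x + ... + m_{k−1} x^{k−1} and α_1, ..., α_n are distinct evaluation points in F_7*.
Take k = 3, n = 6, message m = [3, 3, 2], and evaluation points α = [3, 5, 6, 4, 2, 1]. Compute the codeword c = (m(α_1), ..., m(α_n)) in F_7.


c = [2, 5, 2, 5, 3, 1]

Message polynomial: m(x) = 3 + 3·x + 2·x^2 (mod 7).
For each evaluation point α_i, compute m(α_i) mod 7:
  α_1 = 3: Horner steps 2 → 2 → 2, so m(3) = 2.
  α_2 = 5: Horner steps 2 → 6 → 5, so m(5) = 5.
  α_3 = 6: Horner steps 2 → 1 → 2, so m(6) = 2.
  α_4 = 4: Horner steps 2 → 4 → 5, so m(4) = 5.
  α_5 = 2: Horner steps 2 → 0 → 3, so m(2) = 3.
  α_6 = 1: Horner steps 2 → 5 → 1, so m(1) = 1.
Codeword c = [2, 5, 2, 5, 3, 1] ∈ F_7^6.


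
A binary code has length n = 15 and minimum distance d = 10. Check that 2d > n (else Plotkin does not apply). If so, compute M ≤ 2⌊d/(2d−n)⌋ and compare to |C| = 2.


Plotkin bound M ≤ 4; given |C| = 2 ≤ bound (satisfied).

Check applicability: 2d = 20, n = 15.
2d − n = 5 > 0, so Plotkin applies.
Compute d/(2d−n) = 10/5 ≈ 2.0000.
⌊d/(2d−n)⌋ = 2.
Plotkin bound: M ≤ 2·2 = 4.
Given |C| = 2, check: satisfied.
This |C| is below the Plotkin bound.


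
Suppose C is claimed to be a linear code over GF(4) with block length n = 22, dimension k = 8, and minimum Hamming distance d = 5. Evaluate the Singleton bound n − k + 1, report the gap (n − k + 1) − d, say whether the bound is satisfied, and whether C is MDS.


Singleton RHS = n − k + 1 = 15, slack = 10, bound satisfied, not MDS.

Singleton bound: d ≤ n − k + 1.
Here n = 22, k = 8, so n − k + 1 = 15.
Given d = 5, check d ≤ 15: YES.
Slack = (n − k + 1) − d = 10.
The code is NOT MDS (slack = 10 > 0).
Description: the claimed parameters are [22, 8, 5]_4; such a code would be non-MDS.


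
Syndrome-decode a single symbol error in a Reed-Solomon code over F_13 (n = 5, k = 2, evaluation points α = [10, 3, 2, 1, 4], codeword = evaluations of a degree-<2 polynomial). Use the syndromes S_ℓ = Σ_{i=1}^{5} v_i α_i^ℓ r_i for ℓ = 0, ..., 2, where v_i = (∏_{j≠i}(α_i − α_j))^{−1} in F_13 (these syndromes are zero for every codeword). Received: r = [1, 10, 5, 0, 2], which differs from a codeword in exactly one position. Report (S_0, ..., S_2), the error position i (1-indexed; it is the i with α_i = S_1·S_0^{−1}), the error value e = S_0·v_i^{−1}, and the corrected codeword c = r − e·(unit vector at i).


S = (1, 10, 9), error at position 1, error magnitude e = 8, c = [6, 10, 5, 0, 2].

Step 1: column multipliers v_i = (∏_{j≠i}(α_i − α_j))^{−1} mod 13.
  i = 1 (α = 10): (10−3)(10−2)(10−1)(10−4) = 7·8·9·6 = 3024 ≡ 8, so v_1 = 8^{−1} = 5 (mod 13).
  i = 2 (α = 3): (3−10)(3−2)(3−1)(3−4) = (−7)·1·2·(−1) = 14 ≡ 1, so v_2 = 1^{−1} = 1 (mod 13).
  i = 3 (α = 2): (2−10)(2−3)(2−1)(2−4) = (−8)·(−1)·1·(−2) = −16 ≡ 10, so v_3 = 10^{−1} = 4 (mod 13).
  i = 4 (α = 1): (1−10)(1−3)(1−2)(1−4) = (−9)·(−2)·(−1)·(−3) = 54 ≡ 2, so v_4 = 2^{−1} = 7 (mod 13).
  i = 5 (α = 4): (4−10)(4−3)(4−2)(4−1) = (−6)·1·2·3 = −36 ≡ 3, so v_5 = 3^{−1} = 9 (mod 13).
  v = [5, 1, 4, 7, 9].
Step 2: syndromes of r = [1, 10, 5, 0, 2] (all sums mod 13).
  S_0 = Σ v_i r_i = 5·1 + 1·10 + 4·5 + 7·0 + 9·2 = 53 ≡ 1.
  S_1 = Σ v_i α_i r_i = 5·10·1 + 1·3·10 + 4·2·5 + 7·1·0 + 9·4·2 = 192 ≡ 10.
  α_i^2 mod 13 = [9, 9, 4, 1, 3].
  S_2 = Σ v_i α_i^2 r_i = 5·9·1 + 1·9·10 + 4·4·5 + 7·1·0 + 9·3·2 = 269 ≡ 9.
  S = (1, 10, 9) ≠ 0, so r is not a codeword (an error is present).
Step 3: locate the error. For a single error e at position i, S_ℓ = v_i·e·α_i^ℓ, so α_err = S_1/S_0.
  S_0^{−1} = 1^{−1} = 1 (mod 13), so α_err = 10·1 = 10 ≡ 10 = α_1. Error position i = 1.
  Consistency check: S_2/S_1 = 9·4 = 36 ≡ 10 = α_err ✓ (single-error assumption holds).
Step 4: error magnitude e = S_0/v_1 = S_0·∏_{j≠1}(α_1 − α_j) = 1·8 = 8 ≡ 8 (mod 13).
Step 5: correct position 1: c_1 = r_1 − e = 1 − 8 ≡ 6 (mod 13). Hence c = [6, 10, 5, 0, 2].
  Check: interpolating c through the α_i gives m(x) = 8 + 5·x (degree < 2) with m(α_i) = c_i for every i, so c is indeed a codeword.
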